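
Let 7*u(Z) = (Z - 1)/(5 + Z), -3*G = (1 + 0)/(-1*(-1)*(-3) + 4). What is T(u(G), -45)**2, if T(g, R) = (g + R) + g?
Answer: 4879681/2401 ≈ 2032.4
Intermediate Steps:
G = -1/3 (G = -(1 + 0)/(3*(-1*(-1)*(-3) + 4)) = -1/(3*(1*(-3) + 4)) = -1/(3*(-3 + 4)) = -1/(3*1) = -1/3 ≈ -0.33333)
u(Z) = (-1 + Z)/(7*(5 + Z)) (u(Z) = ((Z - 1)/(5 + Z))/7 = ((-1 + Z)/(5 + Z))/7 = (-1 + Z)/(7*(5 + Z)))
T(g, R) = R + 2*g (T(g, R) = (R + g) + g = R + 2*g)
T(u(G), -45)**2 = (-45 + 2*((-1 - 1/3)/(7*(5 - 1/3))))**2 = (-45 + 2*((1/7)*(-4/3)/(14/3)))**2 = (-45 + 2*((1/7)*(3/14)*(-4/3)))**2 = (-45 + 2*(-2/49))**2 = (-45 - 4/49)**2 = (-2209/49)**2 = 4879681/2401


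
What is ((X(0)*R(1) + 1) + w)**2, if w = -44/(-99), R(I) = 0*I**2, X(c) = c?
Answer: 169/81 ≈ 2.0864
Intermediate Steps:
R(I) = 0
w = 4/9 (w = -44*(-1/99) = 4/9 ≈ 0.44444)
((X(0)*R(1) + 1) + w)**2 = ((0*0 + 1) + 4/9)**2 = ((0 + 1) + 4/9)**2 = (1 + 4/9)**2 = (13/9)**2 = 169/81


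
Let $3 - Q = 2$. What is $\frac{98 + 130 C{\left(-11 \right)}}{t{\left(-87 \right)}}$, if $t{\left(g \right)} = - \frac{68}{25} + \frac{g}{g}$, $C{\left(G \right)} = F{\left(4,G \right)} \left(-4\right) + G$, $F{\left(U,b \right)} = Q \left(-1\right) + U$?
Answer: $\frac{72300}{43} \approx 1681.4$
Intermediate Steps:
$Q = 1$ ($Q = 3 - 2 = 1$)
$F{\left(U,b \right)} = -1 + U$ ($F{\left(U,b \right)} = 1 \left(-1\right) + U = -1 + U$)
$C{\left(G \right)} = -12 + G$ ($C{\left(G \right)} = \left(-1 + 4\right) \left(-4\right) + G = 3 \left(-4\right) + G = -12 + G$)
$t{\left(g \right)} = - \frac{43}{25}$ ($t{\left(g \right)} = \left(-68\right) \frac{1}{25} + 1 = - \frac{68}{25} + 1 = - \frac{43}{25}$)
$\frac{98 + 130 C{\left(-11 \right)}}{t{\left(-87 \right)}} = \frac{98 + 130 \left(-12 - 11\right)}{- \frac{43}{25}} = \left(98 + 130 \left(-23\right)\right) \left(- \frac{25}{43}\right) = \left(98 - 2990\right) \left(- \frac{25}{43}\right) = \left(-2892\right) \left(- \frac{25}{43}\right) = \frac{72300}{43}$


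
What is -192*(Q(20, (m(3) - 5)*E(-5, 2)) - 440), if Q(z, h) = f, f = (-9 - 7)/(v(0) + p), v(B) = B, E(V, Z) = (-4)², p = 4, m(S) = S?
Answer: 85248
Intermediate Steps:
E(V, Z) = 16
f = -4 (f = (-9 - 7)/(0 + 4) = -16/4 = -16*¼ = -4)
Q(z, h) = -4
-192*(Q(20, (m(3) - 5)*E(-5, 2)) - 440) = -192*(-4 - 440) = -192*(-444) = 85248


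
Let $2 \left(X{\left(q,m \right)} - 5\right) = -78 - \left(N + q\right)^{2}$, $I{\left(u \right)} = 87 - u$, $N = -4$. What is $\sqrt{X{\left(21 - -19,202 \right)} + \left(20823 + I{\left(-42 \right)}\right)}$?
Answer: $\sqrt{20270} \approx 142.37$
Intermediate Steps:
$X{\left(q,m \right)} = -34 - \frac{\left(-4 + q\right)^{2}}{2}$ ($X{\left(q,m \right)} = 5 + \frac{-78 - \left(-4 + q\right)^{2}}{2} = 5 - \left(39 + \frac{\left(-4 + q\right)^{2}}{2}\right) = -34 - \frac{\left(-4 + q\right)^{2}}{2}$)
$\sqrt{X{\left(21 - -19,202 \right)} + \left(20823 + I{\left(-42 \right)}\right)} = \sqrt{\left(-34 - \frac{\left(-4 + \left(21 - -19\right)\right)^{2}}{2}\right) + \left(20823 + \left(87 - -42\right)\right)} = \sqrt{\left(-34 - \frac{\left(-4 + \left(21 + 19\right)\right)^{2}}{2}\right) + \left(20823 + \left(87 + 42\right)\right)} = \sqrt{\left(-34 - \frac{\left(-4 + 40\right)^{2}}{2}\right) + \left(20823 + 129\right)} = \sqrt{\left(-34 - \frac{36^{2}}{2}\right) + 20952} = \sqrt{\left(-34 - 648\right) + 20952} = \sqrt{-682 + 20952} = \sqrt{20270}$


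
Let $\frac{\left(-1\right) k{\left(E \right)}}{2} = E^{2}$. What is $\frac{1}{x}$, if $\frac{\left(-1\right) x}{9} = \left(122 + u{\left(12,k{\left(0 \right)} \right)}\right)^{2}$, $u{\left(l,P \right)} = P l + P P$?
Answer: $- \frac{1}{133956} \approx -7.4651 \cdot 10^{-6}$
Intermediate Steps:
$k{\left(E \right)} = - 2 E^{2}$
$u{\left(l,P \right)} = P^{2} + P l$ ($u{\left(l,P \right)} = P l + P^{2} = P^{2} + P l$)
$x = -133956$ ($x = - 9 \left(122 + - 2 \cdot 0^{2} \left(- 2 \cdot 0^{2} + 12\right)\right)^{2} = - 9 \left(122 + \left(-2\right) 0 \left(\left(-2\right) 0 + 12\right)\right)^{2} = - 9 \left(122 + 0 \left(0 + 12\right)\right)^{2} = - 9 \left(122 + 0 \cdot 12\right)^{2} = - 9 \left(122 + 0\right)^{2} = - 9 \cdot 122^{2} = \left(-9\right) 14884 = -133956$)
$\frac{1}{x} = \frac{1}{-133956} = - \frac{1}{133956}$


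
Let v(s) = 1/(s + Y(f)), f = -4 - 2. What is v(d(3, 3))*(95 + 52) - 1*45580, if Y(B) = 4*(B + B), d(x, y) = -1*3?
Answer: -774909/17 ≈ -45583.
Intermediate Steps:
f = -6
d(x, y) = -3
Y(B) = 8*B (Y(B) = 4*(2*B) = 8*B)
v(s) = 1/(-48 + s) (v(s) = 1/(s + 8*(-6)) = 1/(s - 48) = 1/(-48 + s))
v(d(3, 3))*(95 + 52) - 1*45580 = (95 + 52)/(-48 - 3) - 1*45580 = 147/(-51) - 45580 = -1/51*147 - 45580 = -49/17 - 45580 = -774909/17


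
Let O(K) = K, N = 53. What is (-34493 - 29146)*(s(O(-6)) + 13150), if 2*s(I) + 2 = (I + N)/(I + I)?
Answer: -6693316677/8 ≈ -8.3666e+8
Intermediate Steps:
s(I) = -1 + (53 + I)/(4*I) (s(I) = -1 + ((I + 53)/(I + I))/2 = -1 + ((53 + I)/((2*I)))/2 = -1 + ((53 + I)*(1/(2*I)))/2 = -1 + ((53 + I)/(2*I))/2 = -1 + (53 + I)/(4*I))
(-34493 - 29146)*(s(O(-6)) + 13150) = (-34493 - 29146)*((¼)*(53 - 3*(-6))/(-6) + 13150) = -63639*((¼)*(-⅙)*(53 + 18) + 13150) = -63639*((¼)*(-⅙)*71 + 13150) = -63639*(-71/24 + 13150) = -63639*315529/24 = -6693316677/8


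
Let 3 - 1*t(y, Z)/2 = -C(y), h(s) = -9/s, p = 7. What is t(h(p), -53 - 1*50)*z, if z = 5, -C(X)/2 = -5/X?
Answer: -430/9 ≈ -47.778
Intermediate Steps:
C(X) = 10/X (C(X) = -(-10)/X = 10/X)
t(y, Z) = 6 + 20/y (t(y, Z) = 6 - (-2)*10/y = 6 - (-20)/y = 6 + 20/y)
t(h(p), -53 - 1*50)*z = (6 + 20/((-9/7)))*5 = (6 + 20/((-9*1/7)))*5 = (6 + 20/(-9/7))*5 = (6 + 20*(-7/9))*5 = (6 - 140/9)*5 = -86/9*5 = -430/9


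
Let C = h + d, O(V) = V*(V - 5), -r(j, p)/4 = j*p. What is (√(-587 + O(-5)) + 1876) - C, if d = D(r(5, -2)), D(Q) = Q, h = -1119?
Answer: 2955 + I*√537 ≈ 2955.0 + 23.173*I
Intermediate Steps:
r(j, p) = -4*j*p
O(V) = V*(-5 + V)
d = 40 (d = -4*5*(-2) = 40)
C = -1079 (C = -1119 + 40 = -1079)
(√(-587 + O(-5)) + 1876) - C = (√(-587 - 5*(-5 - 5)) + 1876) - 1*(-1079) = (√(-587 - 5*(-10)) + 1876) + 1079 = (√(-587 + 50) + 1876) + 1079 = (√(-537) + 1876) + 1079 = (I*√537 + 1876) + 1079 = (1876 + I*√537) + 1079 = 2955 + I*√537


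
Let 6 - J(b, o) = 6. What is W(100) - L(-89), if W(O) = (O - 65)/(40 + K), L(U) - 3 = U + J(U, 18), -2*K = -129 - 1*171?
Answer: 3275/38 ≈ 86.184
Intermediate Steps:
J(b, o) = 0 (J(b, o) = 6 - 1*6 = 6 - 6 = 0)
K = 150 (K = -(-129 - 1*171)/2 = -(-129 - 171)/2 = -½*(-300) = 150)
L(U) = 3 + U (L(U) = 3 + (U + 0) = 3 + U)
W(O) = -13/38 + O/190 (W(O) = (O - 65)/(40 + 150) = (-65 + O)/190 = (-65 + O)*(1/190) = -13/38 + O/190)
W(100) - L(-89) = (-13/38 + (1/190)*100) - (3 - 89) = (-13/38 + 10/19) - 1*(-86) = 7/38 + 86 = 3275/38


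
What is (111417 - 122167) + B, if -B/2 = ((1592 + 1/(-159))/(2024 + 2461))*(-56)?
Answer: -7637636026/713115 ≈ -10710.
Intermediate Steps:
B = 28350224/713115 (B = -2*(1592 + 1/(-159))/(2024 + 2461)*(-56) = -2*(1592 - 1/159)/4485*(-56) = -2*(253127/159)*(1/4485)*(-56) = -506254*(-56)/713115 = -2*(-14175112/713115) = 28350224/713115 ≈ 39.755)
(111417 - 122167) + B = (111417 - 122167) + 28350224/713115 = -10750 + 28350224/713115 = -7637636026/713115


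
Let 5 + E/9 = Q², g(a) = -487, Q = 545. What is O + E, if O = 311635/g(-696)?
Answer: 1301527025/487 ≈ 2.6725e+6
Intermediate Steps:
E = 2673180 (E = -45 + 9*545² = -45 + 9*297025 = -45 + 2673225 = 2673180)
O = -311635/487 (O = 311635/(-487) = 311635*(-1/487) = -311635/487 ≈ -639.91)
O + E = -311635/487 + 2673180 = 1301527025/487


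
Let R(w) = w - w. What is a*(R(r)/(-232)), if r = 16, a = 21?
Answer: 0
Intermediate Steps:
R(w) = 0
a*(R(r)/(-232)) = 21*(0/(-232)) = 21*(0*(-1/232)) = 21*0 = 0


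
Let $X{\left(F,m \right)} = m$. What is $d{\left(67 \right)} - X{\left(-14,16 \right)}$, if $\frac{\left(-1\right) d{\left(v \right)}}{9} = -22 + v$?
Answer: $-421$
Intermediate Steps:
$d{\left(v \right)} = 198 - 9 v$ ($d{\left(v \right)} = - 9 \left(-22 + v\right) = 198 - 9 v$)
$d{\left(67 \right)} - X{\left(-14,16 \right)} = \left(198 - 603\right) - 16 = -405 - 16 = -421$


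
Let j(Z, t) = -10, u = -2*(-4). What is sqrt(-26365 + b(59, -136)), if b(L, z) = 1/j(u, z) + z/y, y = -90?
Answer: I*sqrt(23727230)/30 ≈ 162.37*I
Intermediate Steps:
u = 8
b(L, z) = -1/10 - z/90 (b(L, z) = 1/(-10) + z/(-90) = 1*(-1/10) + z*(-1/90) = -1/10 - z/90)
sqrt(-26365 + b(59, -136)) = sqrt(-26365 + (-1/10 - 1/90*(-136))) = sqrt(-26365 + (-1/10 + 68/45)) = sqrt(-26365 + 127/90) = sqrt(-2372723/90) = I*sqrt(23727230)/30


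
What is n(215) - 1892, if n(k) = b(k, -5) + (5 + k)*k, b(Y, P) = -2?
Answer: 45406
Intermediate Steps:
n(k) = -2 + k*(5 + k) (n(k) = -2 + (5 + k)*k = -2 + k*(5 + k))
n(215) - 1892 = (-2 + 215² + 5*215) - 1892 = (-2 + 46225 + 1075) - 1892 = 47298 - 1892 = 45406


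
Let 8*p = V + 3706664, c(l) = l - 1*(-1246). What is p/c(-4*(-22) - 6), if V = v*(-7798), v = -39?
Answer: 2005393/5312 ≈ 377.52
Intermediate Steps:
V = 304122 (V = -39*(-7798) = 304122)
c(l) = 1246 + l (c(l) = l + 1246 = 1246 + l)
p = 2005393/4 (p = (304122 + 3706664)/8 = (⅛)*4010786 = 2005393/4 ≈ 5.0135e+5)
p/c(-4*(-22) - 6) = 2005393/(4*(1246 + (-4*(-22) - 6))) = 2005393/(4*(1246 + (88 - 6))) = 2005393/(4*(1246 + 82)) = (2005393/4)/1328 = (2005393/4)*(1/1328) = 2005393/5312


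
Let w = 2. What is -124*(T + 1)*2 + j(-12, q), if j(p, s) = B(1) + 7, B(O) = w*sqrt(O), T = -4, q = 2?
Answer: 753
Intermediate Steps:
B(O) = 2*sqrt(O)
j(p, s) = 9 (j(p, s) = 2*sqrt(1) + 7 = 2*1 + 7 = 2 + 7 = 9)
-124*(T + 1)*2 + j(-12, q) = -124*(-4 + 1)*2 + 9 = -(-372)*2 + 9 = -124*(-6) + 9 = 744 + 9 = 753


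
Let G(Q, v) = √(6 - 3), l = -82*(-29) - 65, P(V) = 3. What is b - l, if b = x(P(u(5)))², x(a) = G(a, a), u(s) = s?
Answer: -2310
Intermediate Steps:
l = 2313 (l = 2378 - 65 = 2313)
G(Q, v) = √3
x(a) = √3
b = 3 (b = (√3)² = 3)
b - l = 3 - 1*2313 = 3 - 2313 = -2310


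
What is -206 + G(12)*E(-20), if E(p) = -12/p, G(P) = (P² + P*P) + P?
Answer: -26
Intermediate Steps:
G(P) = P + 2*P² (G(P) = (P² + P²) + P = 2*P² + P = P + 2*P²)
-206 + G(12)*E(-20) = -206 + (12*(1 + 2*12))*(-12/(-20)) = -206 + (12*(1 + 24))*(-12*(-1/20)) = -206 + (12*25)*(⅗) = -206 + 300*(⅗) = -206 + 180 = -26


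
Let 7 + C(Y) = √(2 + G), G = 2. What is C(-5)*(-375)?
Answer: 1875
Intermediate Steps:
C(Y) = -5 (C(Y) = -7 + √(2 + 2) = -7 + √4 = -7 + 2 = -5)
C(-5)*(-375) = -5*(-375) = 1875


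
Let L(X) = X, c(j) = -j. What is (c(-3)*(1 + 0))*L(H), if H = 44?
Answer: 132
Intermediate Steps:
(c(-3)*(1 + 0))*L(H) = ((-1*(-3))*(1 + 0))*44 = (3*1)*44 = 3*44 = 132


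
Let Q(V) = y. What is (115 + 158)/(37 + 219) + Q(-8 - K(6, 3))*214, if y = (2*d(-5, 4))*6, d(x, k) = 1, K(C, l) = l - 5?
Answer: 657681/256 ≈ 2569.1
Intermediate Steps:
K(C, l) = -5 + l
y = 12 (y = (2*1)*6 = 2*6 = 12)
Q(V) = 12
(115 + 158)/(37 + 219) + Q(-8 - K(6, 3))*214 = (115 + 158)/(37 + 219) + 12*214 = 273/256 + 2568 = 657681/256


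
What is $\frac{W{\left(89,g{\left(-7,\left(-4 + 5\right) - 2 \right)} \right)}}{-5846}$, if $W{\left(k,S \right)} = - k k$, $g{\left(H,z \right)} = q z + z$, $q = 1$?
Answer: $\frac{7921}{5846} \approx 1.3549$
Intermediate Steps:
$g{\left(H,z \right)} = 2 z$ ($g{\left(H,z \right)} = 1 z + z = z + z = 2 z$)
$W{\left(k,S \right)} = - k^{2}$
$\frac{W{\left(89,g{\left(-7,\left(-4 + 5\right) - 2 \right)} \right)}}{-5846} = \frac{\left(-1\right) 89^{2}}{-5846} = \left(-1\right) 7921 \left(- \frac{1}{5846}\right) = \left(-7921\right) \left(- \frac{1}{5846}\right) = \frac{7921}{5846}$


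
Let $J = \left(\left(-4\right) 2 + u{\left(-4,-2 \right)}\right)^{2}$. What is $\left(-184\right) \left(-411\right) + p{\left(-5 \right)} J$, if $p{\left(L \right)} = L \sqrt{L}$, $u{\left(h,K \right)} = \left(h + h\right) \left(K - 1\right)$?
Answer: $75624 - 1280 i \sqrt{5} \approx 75624.0 - 2862.2 i$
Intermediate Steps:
$u{\left(h,K \right)} = 2 h \left(-1 + K\right)$
$p{\left(L \right)} = L^{\frac{3}{2}}$
$J = 256$ ($J = \left(\left(-4\right) 2 + 2 \left(-4\right) \left(-1 - 2\right)\right)^{2} = \left(-8 + 2 \left(-4\right) \left(-3\right)\right)^{2} = \left(-8 + 24\right)^{2} = 16^{2} = 256$)
$\left(-184\right) \left(-411\right) + p{\left(-5 \right)} J = \left(-184\right) \left(-411\right) + \left(-5\right)^{\frac{3}{2}} \cdot 256 = 75624 + - 5 i \sqrt{5} \cdot 256 = 75624 - 1280 i \sqrt{5}$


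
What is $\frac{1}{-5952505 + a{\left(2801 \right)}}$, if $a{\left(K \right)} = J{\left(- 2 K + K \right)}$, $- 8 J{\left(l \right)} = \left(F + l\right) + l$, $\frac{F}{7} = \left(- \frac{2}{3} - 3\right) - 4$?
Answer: $- \frac{24}{142843153} \approx -1.6802 \cdot 10^{-7}$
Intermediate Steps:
$F = - \frac{161}{3}$ ($F = 7 \left(\left(- \frac{2}{3} - 3\right) - 4\right) = 7 \left(- \frac{11}{3} - 4\right) = 7 \left(- \frac{23}{3}\right) = - \frac{161}{3} \approx -53.667$)
$J{\left(l \right)} = \frac{161}{24} - \frac{l}{4}$ ($J{\left(l \right)} = - \frac{\left(- \frac{161}{3} + l\right) + l}{8} = - \frac{- \frac{161}{3} + 2 l}{8} = \frac{161}{24} - \frac{l}{4}$)
$a{\left(K \right)} = \frac{161}{24} + \frac{K}{4}$ ($a{\left(K \right)} = \frac{161}{24} - \frac{- 2 K + K}{4} = \frac{161}{24} - \frac{\left(-1\right) K}{4} = \frac{161}{24} + \frac{K}{4}$)
$\frac{1}{-5952505 + a{\left(2801 \right)}} = \frac{1}{-5952505 + \left(\frac{161}{24} + \frac{1}{4} \cdot 2801\right)} = \frac{1}{-5952505 + \left(\frac{161}{24} + \frac{2801}{4}\right)} = \frac{1}{-5952505 + \frac{16967}{24}} = \frac{1}{- \frac{142843153}{24}} = - \frac{24}{142843153}$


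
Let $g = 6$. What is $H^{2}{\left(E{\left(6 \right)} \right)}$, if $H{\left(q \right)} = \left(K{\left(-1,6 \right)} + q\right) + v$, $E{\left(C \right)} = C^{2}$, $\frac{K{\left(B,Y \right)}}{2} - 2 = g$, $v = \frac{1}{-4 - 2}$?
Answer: $\frac{96721}{36} \approx 2686.7$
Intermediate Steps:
$v = - \frac{1}{6}$ ($v = \frac{1}{-6} = - \frac{1}{6} \approx -0.16667$)
$K{\left(B,Y \right)} = 16$ ($K{\left(B,Y \right)} = 4 + 2 \cdot 6 = 4 + 12 = 16$)
$H{\left(q \right)} = \frac{95}{6} + q$ ($H{\left(q \right)} = \left(16 + q\right) - \frac{1}{6} = \frac{95}{6} + q$)
$H^{2}{\left(E{\left(6 \right)} \right)} = \left(\frac{95}{6} + 6^{2}\right)^{2} = \left(\frac{95}{6} + 36\right)^{2} = \left(\frac{311}{6}\right)^{2} = \frac{96721}{36}$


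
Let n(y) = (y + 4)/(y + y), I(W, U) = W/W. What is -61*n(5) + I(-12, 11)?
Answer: -539/10 ≈ -53.900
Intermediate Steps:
I(W, U) = 1
n(y) = (4 + y)/(2*y) (n(y) = (4 + y)/((2*y)) = (4 + y)*(1/(2*y)) = (4 + y)/(2*y))
-61*n(5) + I(-12, 11) = -61*(4 + 5)/(2*5) + 1 = -61*9/(2*5) + 1 = -61*9/10 + 1 = -549/10 + 1 = -539/10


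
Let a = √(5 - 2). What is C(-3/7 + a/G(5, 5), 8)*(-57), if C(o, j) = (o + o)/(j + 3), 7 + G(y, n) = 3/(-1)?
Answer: 342/77 + 57*√3/55 ≈ 6.2366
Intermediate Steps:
a = √3 ≈ 1.7320
G(y, n) = -10 (G(y, n) = -7 + 3/(-1) = -7 + 3*(-1) = -7 - 3 = -10)
C(o, j) = 2*o/(3 + j) (C(o, j) = (2*o)/(3 + j) = 2*o/(3 + j))
C(-3/7 + a/G(5, 5), 8)*(-57) = (2*(-3/7 + √3/(-10))/(3 + 8))*(-57) = (2*(-3*⅐ + √3*(-⅒))/11)*(-57) = (2*(-3/7 - √3/10)*(1/11))*(-57) = (-6/77 - √3/55)*(-57) = 342/77 + 57*√3/55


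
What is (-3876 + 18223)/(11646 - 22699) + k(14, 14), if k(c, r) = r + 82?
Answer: 1046741/11053 ≈ 94.702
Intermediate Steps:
k(c, r) = 82 + r
(-3876 + 18223)/(11646 - 22699) + k(14, 14) = (-3876 + 18223)/(11646 - 22699) + (82 + 14) = 14347/(-11053) + 96 = 14347*(-1/11053) + 96 = -14347/11053 + 96 = 1046741/11053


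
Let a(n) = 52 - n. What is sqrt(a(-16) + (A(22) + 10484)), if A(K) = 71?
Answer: sqrt(10623) ≈ 103.07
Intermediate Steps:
sqrt(a(-16) + (A(22) + 10484)) = sqrt((52 - 1*(-16)) + (71 + 10484)) = sqrt((52 + 16) + 10555) = sqrt(68 + 10555) = sqrt(10623)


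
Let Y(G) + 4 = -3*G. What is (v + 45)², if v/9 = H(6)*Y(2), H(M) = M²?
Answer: 10208025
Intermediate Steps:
Y(G) = -4 - 3*G
v = -3240 (v = 9*(6²*(-4 - 3*2)) = 9*(36*(-4 - 6)) = 9*(36*(-10)) = 9*(-360) = -3240)
(v + 45)² = (-3240 + 45)² = (-3195)² = 10208025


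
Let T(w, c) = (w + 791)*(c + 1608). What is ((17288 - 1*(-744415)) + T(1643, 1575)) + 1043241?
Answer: 9552366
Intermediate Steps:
T(w, c) = (791 + w)*(1608 + c)
((17288 - 1*(-744415)) + T(1643, 1575)) + 1043241 = ((17288 - 1*(-744415)) + (1271928 + 791*1575 + 1608*1643 + 1575*1643)) + 1043241 = ((17288 + 744415) + (1271928 + 1245825 + 2641944 + 2587725)) + 1043241 = (761703 + 7747422) + 1043241 = 8509125 + 1043241 = 9552366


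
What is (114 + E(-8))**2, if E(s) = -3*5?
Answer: 9801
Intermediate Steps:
E(s) = -15
(114 + E(-8))**2 = (114 - 15)**2 = 99**2 = 9801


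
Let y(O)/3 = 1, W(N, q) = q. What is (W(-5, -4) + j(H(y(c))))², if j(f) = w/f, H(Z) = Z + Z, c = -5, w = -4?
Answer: 196/9 ≈ 21.778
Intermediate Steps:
y(O) = 3 (y(O) = 3*1 = 3)
H(Z) = 2*Z
j(f) = -4/f
(W(-5, -4) + j(H(y(c))))² = (-4 - 4/(2*3))² = (-4 - 4/6)² = (-4 - 4*⅙)² = (-4 - ⅔)² = (-14/3)² = 196/9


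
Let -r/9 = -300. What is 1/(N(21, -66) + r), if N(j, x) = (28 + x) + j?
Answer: 1/2683 ≈ 0.00037272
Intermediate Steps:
N(j, x) = 28 + j + x
r = 2700 (r = -9*(-300) = 2700)
1/(N(21, -66) + r) = 1/((28 + 21 - 66) + 2700) = 1/(-17 + 2700) = 1/2683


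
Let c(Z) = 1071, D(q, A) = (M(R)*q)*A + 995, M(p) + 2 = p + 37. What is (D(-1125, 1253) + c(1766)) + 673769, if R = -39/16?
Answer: -723601265/16 ≈ -4.5225e+7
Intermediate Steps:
R = -39/16 (R = -39*1/16 = -39/16 ≈ -2.4375)
M(p) = 35 + p (M(p) = -2 + (p + 37) = -2 + (37 + p) = 35 + p)
D(q, A) = 995 + 521*A*q/16 (D(q, A) = ((35 - 39/16)*q)*A + 995 = (521*q/16)*A + 995 = 521*A*q/16 + 995 = 995 + 521*A*q/16)
(D(-1125, 1253) + c(1766)) + 673769 = ((995 + (521/16)*1253*(-1125)) + 1071) + 673769 = ((995 - 734414625/16) + 1071) + 673769 = (-734398705/16 + 1071) + 673769 = -734381569/16 + 673769 = -723601265/16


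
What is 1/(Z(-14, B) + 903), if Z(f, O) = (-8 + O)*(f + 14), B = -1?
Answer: 1/903 ≈ 0.0011074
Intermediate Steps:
Z(f, O) = (-8 + O)*(14 + f)
1/(Z(-14, B) + 903) = 1/((-112 - 8*(-14) + 14*(-1) - 1*(-14)) + 903) = 1/((-112 + 112 - 14 + 14) + 903) = 1/(0 + 903) = 1/903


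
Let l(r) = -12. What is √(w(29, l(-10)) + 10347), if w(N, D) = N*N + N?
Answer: √11217 ≈ 105.91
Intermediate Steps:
w(N, D) = N + N² (w(N, D) = N² + N = N + N²)
√(w(29, l(-10)) + 10347) = √(29*(1 + 29) + 10347) = √(29*30 + 10347) = √(870 + 10347) = √11217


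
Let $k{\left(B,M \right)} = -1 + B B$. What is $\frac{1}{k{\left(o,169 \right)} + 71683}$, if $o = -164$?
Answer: $\frac{1}{98578} \approx 1.0144 \cdot 10^{-5}$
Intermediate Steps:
$k{\left(B,M \right)} = -1 + B^{2}$
$\frac{1}{k{\left(o,169 \right)} + 71683} = \frac{1}{\left(-1 + \left(-164\right)^{2}\right) + 71683} = \frac{1}{\left(-1 + 26896\right) + 71683} = \frac{1}{26895 + 71683} = \frac{1}{98578}$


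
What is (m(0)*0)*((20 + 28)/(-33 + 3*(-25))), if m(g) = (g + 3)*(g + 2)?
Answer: 0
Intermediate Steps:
m(g) = (2 + g)*(3 + g) (m(g) = (3 + g)*(2 + g) = (2 + g)*(3 + g))
(m(0)*0)*((20 + 28)/(-33 + 3*(-25))) = ((6 + 0² + 5*0)*0)*((20 + 28)/(-33 + 3*(-25))) = ((6 + 0 + 0)*0)*(48/(-33 - 75)) = (6*0)*(48/(-108)) = 0*(48*(-1/108)) = 0*(-4/9) = 0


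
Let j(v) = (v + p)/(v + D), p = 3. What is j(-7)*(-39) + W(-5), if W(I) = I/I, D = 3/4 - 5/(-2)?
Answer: -203/5 ≈ -40.600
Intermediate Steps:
D = 13/4 (D = 3*(¼) - 5*(-½) = ¾ + 5/2 = 13/4 ≈ 3.2500)
W(I) = 1
j(v) = (3 + v)/(13/4 + v) (j(v) = (v + 3)/(v + 13/4) = (3 + v)/(13/4 + v))
j(-7)*(-39) + W(-5) = (4*(3 - 7)/(13 + 4*(-7)))*(-39) + 1 = (4*(-4)/(13 - 28))*(-39) + 1 = (4*(-4)/(-15))*(-39) + 1 = (4*(-1/15)*(-4))*(-39) + 1 = (16/15)*(-39) + 1 = -208/5 + 1 = -203/5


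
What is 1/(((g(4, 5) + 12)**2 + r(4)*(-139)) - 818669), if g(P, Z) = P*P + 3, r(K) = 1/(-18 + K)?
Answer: -14/11447773 ≈ -1.2229e-6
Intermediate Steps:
g(P, Z) = 3 + P**2 (g(P, Z) = P**2 + 3 = 3 + P**2)
1/(((g(4, 5) + 12)**2 + r(4)*(-139)) - 818669) = 1/((((3 + 4**2) + 12)**2 - 139/(-18 + 4)) - 818669) = 1/((((3 + 16) + 12)**2 - 139/(-14)) - 818669) = 1/(((19 + 12)**2 - 1/14*(-139)) - 818669) = 1/((31**2 + 139/14) - 818669) = 1/((961 + 139/14) - 818669) = 1/(13593/14 - 818669) = 1/(-11447773/14) = -14/11447773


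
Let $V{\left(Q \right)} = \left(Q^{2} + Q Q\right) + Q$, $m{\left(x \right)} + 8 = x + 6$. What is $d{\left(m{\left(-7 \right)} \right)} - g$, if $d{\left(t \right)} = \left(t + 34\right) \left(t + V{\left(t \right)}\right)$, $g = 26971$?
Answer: $-23371$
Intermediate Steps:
$m{\left(x \right)} = -2 + x$ ($m{\left(x \right)} = -8 + \left(x + 6\right) = -8 + \left(6 + x\right) = -2 + x$)
$V{\left(Q \right)} = Q + 2 Q^{2}$ ($V{\left(Q \right)} = \left(Q^{2} + Q^{2}\right) + Q = 2 Q^{2} + Q = Q + 2 Q^{2}$)
$d{\left(t \right)} = \left(34 + t\right) \left(t + t \left(1 + 2 t\right)\right)$ ($d{\left(t \right)} = \left(t + 34\right) \left(t + t \left(1 + 2 t\right)\right) = \left(34 + t\right) \left(t + t \left(1 + 2 t\right)\right)$)
$d{\left(m{\left(-7 \right)} \right)} - g = 2 \left(-2 - 7\right) \left(34 + \left(-2 - 7\right)^{2} + 35 \left(-2 - 7\right)\right) - 26971 = 2 \left(-9\right) \left(34 + \left(-9\right)^{2} + 35 \left(-9\right)\right) - 26971 = 2 \left(-9\right) \left(34 + 81 - 315\right) - 26971 = 2 \left(-9\right) \left(-200\right) - 26971 = 3600 - 26971 = -23371$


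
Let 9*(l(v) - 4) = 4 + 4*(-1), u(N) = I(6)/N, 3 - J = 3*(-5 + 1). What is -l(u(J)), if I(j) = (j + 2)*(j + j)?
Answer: -4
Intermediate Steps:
J = 15 (J = 3 - 3*(-5 + 1) = 3 - 3*(-4) = 3 - 1*(-12) = 3 + 12 = 15)
I(j) = 2*j*(2 + j) (I(j) = (2 + j)*(2*j) = 2*j*(2 + j))
u(N) = 96/N (u(N) = (2*6*(2 + 6))/N = (2*6*8)/N = 96/N)
l(v) = 4 (l(v) = 4 + (4 + 4*(-1))/9 = 4 + (4 - 4)/9 = 4 + (⅑)*0 = 4 + 0 = 4)
-l(u(J)) = -1*4 = -4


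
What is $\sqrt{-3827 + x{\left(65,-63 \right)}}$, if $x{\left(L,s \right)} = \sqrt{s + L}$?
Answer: $\sqrt{-3827 + \sqrt{2}} \approx 61.851 i$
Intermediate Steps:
$x{\left(L,s \right)} = \sqrt{L + s}$
$\sqrt{-3827 + x{\left(65,-63 \right)}} = \sqrt{-3827 + \sqrt{65 - 63}} = \sqrt{-3827 + \sqrt{2}}$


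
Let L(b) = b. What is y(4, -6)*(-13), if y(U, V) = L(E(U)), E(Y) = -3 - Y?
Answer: 91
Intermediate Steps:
y(U, V) = -3 - U
y(4, -6)*(-13) = (-3 - 1*4)*(-13) = (-3 - 4)*(-13) = -7*(-13) = 91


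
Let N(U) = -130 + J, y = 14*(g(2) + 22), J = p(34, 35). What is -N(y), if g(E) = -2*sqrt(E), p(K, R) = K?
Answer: 96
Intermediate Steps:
J = 34
y = 308 - 28*sqrt(2) (y = 14*(-2*sqrt(2) + 22) = 14*(22 - 2*sqrt(2)) = 308 - 28*sqrt(2) ≈ 268.40)
N(U) = -96 (N(U) = -130 + 34 = -96)
-N(y) = -1*(-96) = 96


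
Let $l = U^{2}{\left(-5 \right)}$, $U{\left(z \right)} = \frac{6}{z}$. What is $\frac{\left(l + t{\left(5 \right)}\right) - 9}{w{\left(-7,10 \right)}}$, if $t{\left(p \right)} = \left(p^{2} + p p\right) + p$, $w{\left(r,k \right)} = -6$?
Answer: $- \frac{593}{75} \approx -7.9067$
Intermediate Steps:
$l = \frac{36}{25}$ ($l = \left(\frac{6}{-5}\right)^{2} = \left(6 \left(- \frac{1}{5}\right)\right)^{2} = \left(- \frac{6}{5}\right)^{2} = \frac{36}{25} \approx 1.44$)
$t{\left(p \right)} = p + 2 p^{2}$ ($t{\left(p \right)} = \left(p^{2} + p^{2}\right) + p = 2 p^{2} + p = p + 2 p^{2}$)
$\frac{\left(l + t{\left(5 \right)}\right) - 9}{w{\left(-7,10 \right)}} = \frac{\left(\frac{36}{25} + 5 \left(1 + 2 \cdot 5\right)\right) - 9}{-6} = \left(\left(\frac{36}{25} + 5 \left(1 + 10\right)\right) - 9\right) \left(- \frac{1}{6}\right) = \left(\left(\frac{36}{25} + 5 \cdot 11\right) - 9\right) \left(- \frac{1}{6}\right) = \left(\left(\frac{36}{25} + 55\right) - 9\right) \left(- \frac{1}{6}\right) = \left(\frac{1411}{25} - 9\right) \left(- \frac{1}{6}\right) = \frac{1186}{25} \left(- \frac{1}{6}\right) = - \frac{593}{75}$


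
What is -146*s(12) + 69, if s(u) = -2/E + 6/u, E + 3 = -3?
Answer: -158/3 ≈ -52.667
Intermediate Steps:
E = -6 (E = -3 - 3 = -6)
s(u) = ⅓ + 6/u (s(u) = -2/(-6) + 6/u = -2*(-⅙) + 6/u = ⅓ + 6/u)
-146*s(12) + 69 = -146*(18 + 12)/(3*12) + 69 = -146*30/(3*12) + 69 = -146*⅚ + 69 = -365/3 + 69 = -158/3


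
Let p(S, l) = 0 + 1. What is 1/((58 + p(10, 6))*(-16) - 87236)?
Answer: -1/88180 ≈ -1.1340e-5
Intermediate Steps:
p(S, l) = 1
1/((58 + p(10, 6))*(-16) - 87236) = 1/((58 + 1)*(-16) - 87236) = 1/(59*(-16) - 87236) = 1/(-944 - 87236) = 1/(-88180) = -1/88180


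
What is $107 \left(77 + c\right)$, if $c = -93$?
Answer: $-1712$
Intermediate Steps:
$107 \left(77 + c\right) = 107 \left(77 - 93\right) = 107 \left(-16\right) = -1712$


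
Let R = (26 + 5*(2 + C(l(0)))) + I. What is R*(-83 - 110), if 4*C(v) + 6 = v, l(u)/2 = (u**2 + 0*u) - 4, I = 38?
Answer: -21809/2 ≈ -10905.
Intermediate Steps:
l(u) = -8 + 2*u**2 (l(u) = 2*((u**2 + 0*u) - 4) = 2*((u**2 + 0) - 4) = 2*(u**2 - 4) = 2*(-4 + u**2) = -8 + 2*u**2)
C(v) = -3/2 + v/4
R = 113/2 (R = (26 + 5*(2 + (-3/2 + (-8 + 2*0**2)/4))) + 38 = (26 + 5*(2 + (-3/2 + (-8 + 2*0)/4))) + 38 = (26 + 5*(2 + (-3/2 + (-8 + 0)/4))) + 38 = (26 + 5*(2 + (-3/2 + (1/4)*(-8)))) + 38 = (26 + 5*(2 + (-3/2 - 2))) + 38 = (26 + 5*(2 - 7/2)) + 38 = (26 + 5*(-3/2)) + 38 = (26 - 15/2) + 38 = 37/2 + 38 = 113/2 ≈ 56.500)
R*(-83 - 110) = 113*(-83 - 110)/2 = (113/2)*(-193) = -21809/2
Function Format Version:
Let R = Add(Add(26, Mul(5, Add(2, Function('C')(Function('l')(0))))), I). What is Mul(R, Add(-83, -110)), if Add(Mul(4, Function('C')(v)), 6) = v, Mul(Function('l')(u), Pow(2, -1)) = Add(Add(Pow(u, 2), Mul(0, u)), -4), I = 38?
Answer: Rational(-21809, 2) ≈ -10905.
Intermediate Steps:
Function('l')(u) = Add(-8, Mul(2, Pow(u, 2))) (Function('l')(u) = Mul(2, Add(Add(Pow(u, 2), Mul(0, u)), -4)) = Mul(2, Add(Add(Pow(u, 2), 0), -4)) = Mul(2, Add(Pow(u, 2), -4)) = Mul(2, Add(-4, Pow(u, 2))) = Add(-8, Mul(2, Pow(u, 2))))
Function('C')(v) = Add(Rational(-3, 2), Mul(Rational(1, 4), v))
R = Rational(113, 2) (R = Add(Add(26, Mul(5, Add(2, Add(Rational(-3, 2), Mul(Rational(1, 4), Add(-8, Mul(2, Pow(0, 2)))))))), 38) = Add(Add(26, Mul(5, Add(2, Add(Rational(-3, 2), Mul(Rational(1, 4), Add(-8, Mul(2, 0))))))), 38) = Add(Add(26, Mul(5, Add(2, Add(Rational(-3, 2), Mul(Rational(1, 4), Add(-8, 0)))))), 38) = Add(Add(26, Mul(5, Add(2, Add(Rational(-3, 2), Mul(Rational(1, 4), -8))))), 38) = Add(Add(26, Mul(5, Add(2, Add(Rational(-3, 2), -2)))), 38) = Add(Add(26, Mul(5, Add(2, Rational(-7, 2)))), 38) = Add(Add(26, Mul(5, Rational(-3, 2))), 38) = Add(Add(26, Rational(-15, 2)), 38) = Add(Rational(37, 2), 38) = Rational(113, 2) ≈ 56.500)
Mul(R, Add(-83, -110)) = Mul(Rational(113, 2), Add(-83, -110)) = Mul(Rational(113, 2), -193) = Rational(-21809, 2)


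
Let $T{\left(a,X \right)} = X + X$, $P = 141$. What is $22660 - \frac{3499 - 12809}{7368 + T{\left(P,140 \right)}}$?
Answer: $\frac{86656495}{3824} \approx 22661.0$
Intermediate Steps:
$T{\left(a,X \right)} = 2 X$
$22660 - \frac{3499 - 12809}{7368 + T{\left(P,140 \right)}} = 22660 - \frac{3499 - 12809}{7368 + 2 \cdot 140} = 22660 - - \frac{9310}{7368 + 280} = 22660 - - \frac{9310}{7648} = 22660 - \left(-9310\right) \frac{1}{7648} = 22660 - - \frac{4655}{3824} = 22660 + \frac{4655}{3824} = \frac{86656495}{3824}$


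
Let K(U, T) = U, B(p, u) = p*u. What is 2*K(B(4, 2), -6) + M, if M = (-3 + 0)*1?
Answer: 13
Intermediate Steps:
M = -3 (M = -3*1 = -3)
2*K(B(4, 2), -6) + M = 2*(4*2) - 3 = 2*8 - 3 = 16 - 3 = 13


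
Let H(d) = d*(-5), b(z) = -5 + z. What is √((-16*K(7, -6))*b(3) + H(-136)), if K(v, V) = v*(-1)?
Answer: 2*√114 ≈ 21.354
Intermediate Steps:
K(v, V) = -v
H(d) = -5*d
√((-16*K(7, -6))*b(3) + H(-136)) = √((-(-16)*7)*(-5 + 3) - 5*(-136)) = √(-16*(-7)*(-2) + 680) = √(112*(-2) + 680) = √(-224 + 680) = √456 = 2*√114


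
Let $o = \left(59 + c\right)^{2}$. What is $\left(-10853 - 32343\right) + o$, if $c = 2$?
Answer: $-39475$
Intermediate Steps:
$o = 3721$ ($o = \left(59 + 2\right)^{2} = 61^{2} = 3721$)
$\left(-10853 - 32343\right) + o = \left(-10853 - 32343\right) + 3721 = -43196 + 3721 = -39475$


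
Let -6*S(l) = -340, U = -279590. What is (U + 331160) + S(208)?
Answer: 154880/3 ≈ 51627.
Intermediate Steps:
S(l) = 170/3 (S(l) = -1/6*(-340) = 170/3)
(U + 331160) + S(208) = (-279590 + 331160) + 170/3 = 51570 + 170/3 = 154880/3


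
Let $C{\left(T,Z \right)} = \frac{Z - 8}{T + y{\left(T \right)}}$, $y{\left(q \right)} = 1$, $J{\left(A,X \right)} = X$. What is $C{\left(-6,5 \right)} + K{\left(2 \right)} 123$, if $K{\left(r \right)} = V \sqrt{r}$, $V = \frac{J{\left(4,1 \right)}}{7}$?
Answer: $\frac{3}{5} + \frac{123 \sqrt{2}}{7} \approx 25.45$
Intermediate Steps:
$C{\left(T,Z \right)} = \frac{-8 + Z}{1 + T}$ ($C{\left(T,Z \right)} = \frac{Z - 8}{T + 1} = \frac{-8 + Z}{1 + T}$)
$V = \frac{1}{7}$ ($V = 1 \cdot \frac{1}{7} = \frac{1}{7} \approx 0.14286$)
$K{\left(r \right)} = \frac{\sqrt{r}}{7}$
$C{\left(-6,5 \right)} + K{\left(2 \right)} 123 = \frac{-8 + 5}{1 - 6} + \frac{\sqrt{2}}{7} \cdot 123 = \frac{1}{-5} \left(-3\right) + \frac{123 \sqrt{2}}{7} = \left(- \frac{1}{5}\right) \left(-3\right) + \frac{123 \sqrt{2}}{7} = \frac{3}{5} + \frac{123 \sqrt{2}}{7}$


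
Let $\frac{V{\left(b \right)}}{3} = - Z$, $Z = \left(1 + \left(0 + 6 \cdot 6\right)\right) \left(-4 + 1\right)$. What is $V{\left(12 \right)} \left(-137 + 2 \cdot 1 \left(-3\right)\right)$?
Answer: $-47619$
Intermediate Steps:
$Z = -111$ ($Z = \left(1 + \left(0 + 36\right)\right) \left(-3\right) = \left(1 + 36\right) \left(-3\right) = 37 \left(-3\right) = -111$)
$V{\left(b \right)} = 333$ ($V{\left(b \right)} = 3 \left(\left(-1\right) \left(-111\right)\right) = 3 \cdot 111 = 333$)
$V{\left(12 \right)} \left(-137 + 2 \cdot 1 \left(-3\right)\right) = 333 \left(-137 + 2 \cdot 1 \left(-3\right)\right) = 333 \left(-137 + 2 \left(-3\right)\right) = 333 \left(-137 - 6\right) = 333 \left(-143\right) = -47619$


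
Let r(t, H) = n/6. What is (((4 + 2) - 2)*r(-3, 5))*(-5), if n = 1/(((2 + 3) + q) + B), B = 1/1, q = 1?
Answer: -10/21 ≈ -0.47619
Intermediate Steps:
B = 1
n = ⅐ (n = 1/(((2 + 3) + 1) + 1) = 1/((5 + 1) + 1) = 1/(6 + 1) = 1/7 = ⅐ ≈ 0.14286)
r(t, H) = 1/42 (r(t, H) = (⅐)/6 = (⅐)*(⅙) = 1/42)
(((4 + 2) - 2)*r(-3, 5))*(-5) = (((4 + 2) - 2)*(1/42))*(-5) = ((6 - 2)*(1/42))*(-5) = (4*(1/42))*(-5) = (2/21)*(-5) = -10/21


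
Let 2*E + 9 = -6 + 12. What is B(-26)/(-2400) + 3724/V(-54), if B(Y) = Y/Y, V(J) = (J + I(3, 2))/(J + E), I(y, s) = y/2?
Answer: 9448319/2400 ≈ 3936.8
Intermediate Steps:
I(y, s) = y/2 (I(y, s) = y*(½) = y/2)
E = -3/2 (E = -9/2 + (-6 + 12)/2 = -9/2 + (½)*6 = -9/2 + 3 = -3/2 ≈ -1.5000)
V(J) = (3/2 + J)/(-3/2 + J) (V(J) = (J + (½)*3)/(J - 3/2) = (J + 3/2)/(-3/2 + J) = (3/2 + J)/(-3/2 + J))
B(Y) = 1
B(-26)/(-2400) + 3724/V(-54) = 1/(-2400) + 3724/(((3 + 2*(-54))/(-3 + 2*(-54)))) = 1*(-1/2400) + 3724/(((3 - 108)/(-3 - 108))) = -1/2400 + 3724/((-105/(-111))) = -1/2400 + 3724/((-1/111*(-105))) = -1/2400 + 3724/(35/37) = -1/2400 + 3724*(37/35) = -1/2400 + 19684/5 = 9448319/2400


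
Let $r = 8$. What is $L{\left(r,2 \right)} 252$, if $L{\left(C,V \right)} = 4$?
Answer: $1008$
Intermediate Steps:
$L{\left(r,2 \right)} 252 = 4 \cdot 252 = 1008$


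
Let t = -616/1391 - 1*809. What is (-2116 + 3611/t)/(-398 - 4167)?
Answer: 2387501361/5139893275 ≈ 0.46450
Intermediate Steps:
t = -1125935/1391 (t = -616*1/1391 - 809 = -616/1391 - 809 = -1125935/1391 ≈ -809.44)
(-2116 + 3611/t)/(-398 - 4167) = (-2116 + 3611/(-1125935/1391))/(-398 - 4167) = (-2116 + 3611*(-1391/1125935))/(-4565) = (-2116 - 5022901/1125935)*(-1/4565) = -2387501361/1125935*(-1/4565) = 2387501361/5139893275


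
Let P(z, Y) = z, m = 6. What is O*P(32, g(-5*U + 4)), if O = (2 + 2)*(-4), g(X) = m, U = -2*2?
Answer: -512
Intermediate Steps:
U = -4
g(X) = 6
O = -16 (O = 4*(-4) = -16)
O*P(32, g(-5*U + 4)) = -16*32 = -512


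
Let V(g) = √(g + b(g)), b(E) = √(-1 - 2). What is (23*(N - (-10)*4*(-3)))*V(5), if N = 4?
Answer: -2668*√(5 + I*√3) ≈ -6052.2 - 1018.6*I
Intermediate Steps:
b(E) = I*√3 (b(E) = √(-3) = I*√3)
V(g) = √(g + I*√3)
(23*(N - (-10)*4*(-3)))*V(5) = (23*(4 - (-10)*4*(-3)))*√(5 + I*√3) = (23*(4 - 2*(-20)*(-3)))*√(5 + I*√3) = (23*(4 + 40*(-3)))*√(5 + I*√3) = (23*(4 - 120))*√(5 + I*√3) = (23*(-116))*√(5 + I*√3) = -2668*√(5 + I*√3)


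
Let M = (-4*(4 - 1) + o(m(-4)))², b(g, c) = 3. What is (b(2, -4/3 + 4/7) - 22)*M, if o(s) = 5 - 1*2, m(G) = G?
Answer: -1539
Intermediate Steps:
o(s) = 3 (o(s) = 5 - 2 = 3)
M = 81 (M = (-4*(4 - 1) + 3)² = (-4*3 + 3)² = (-12 + 3)² = (-9)² = 81)
(b(2, -4/3 + 4/7) - 22)*M = (3 - 22)*81 = -19*81 = -1539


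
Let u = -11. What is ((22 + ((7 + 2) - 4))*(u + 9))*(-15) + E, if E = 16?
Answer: 826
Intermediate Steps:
((22 + ((7 + 2) - 4))*(u + 9))*(-15) + E = ((22 + ((7 + 2) - 4))*(-11 + 9))*(-15) + 16 = ((22 + (9 - 4))*(-2))*(-15) + 16 = ((22 + 5)*(-2))*(-15) + 16 = (27*(-2))*(-15) + 16 = -54*(-15) + 16 = 810 + 16 = 826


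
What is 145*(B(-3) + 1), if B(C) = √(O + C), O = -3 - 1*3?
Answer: 145 + 435*I ≈ 145.0 + 435.0*I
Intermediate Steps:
O = -6 (O = -3 - 3 = -6)
B(C) = √(-6 + C)
145*(B(-3) + 1) = 145*(√(-6 - 3) + 1) = 145*(√(-9) + 1) = 145*(3*I + 1) = 145*(1 + 3*I) = 145 + 435*I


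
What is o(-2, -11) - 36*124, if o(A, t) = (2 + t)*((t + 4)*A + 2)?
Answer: -4608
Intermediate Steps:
o(A, t) = (2 + t)*(2 + A*(4 + t)) (o(A, t) = (2 + t)*((4 + t)*A + 2) = (2 + t)*(A*(4 + t) + 2) = (2 + t)*(2 + A*(4 + t)))
o(-2, -11) - 36*124 = (4 + 2*(-11) + 8*(-2) - 2*(-11)² + 6*(-2)*(-11)) - 36*124 = (4 - 22 - 16 - 2*121 + 132) - 4464 = (4 - 22 - 16 - 242 + 132) - 4464 = -144 - 4464 = -4608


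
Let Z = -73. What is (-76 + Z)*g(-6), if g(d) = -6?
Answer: 894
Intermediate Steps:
(-76 + Z)*g(-6) = (-76 - 73)*(-6) = -149*(-6) = 894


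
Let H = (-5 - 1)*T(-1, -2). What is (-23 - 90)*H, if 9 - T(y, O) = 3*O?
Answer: 10170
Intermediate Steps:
T(y, O) = 9 - 3*O
H = -90 (H = (-5 - 1)*(9 - 3*(-2)) = -6*(9 + 6) = -6*15 = -90)
(-23 - 90)*H = (-23 - 90)*(-90) = -113*(-90) = 10170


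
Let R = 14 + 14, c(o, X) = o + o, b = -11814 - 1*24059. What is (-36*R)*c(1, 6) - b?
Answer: 33857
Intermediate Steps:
b = -35873 (b = -11814 - 24059 = -35873)
c(o, X) = 2*o
R = 28
(-36*R)*c(1, 6) - b = (-36*28)*(2*1) - 1*(-35873) = -1008*2 + 35873 = -2016 + 35873 = 33857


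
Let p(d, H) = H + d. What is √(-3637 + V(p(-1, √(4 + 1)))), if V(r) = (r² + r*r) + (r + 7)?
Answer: √(-3619 - 3*√5) ≈ 60.214*I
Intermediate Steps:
V(r) = 7 + r + 2*r² (V(r) = (r² + r²) + (7 + r) = 2*r² + (7 + r) = 7 + r + 2*r²)
√(-3637 + V(p(-1, √(4 + 1)))) = √(-3637 + (7 + (√(4 + 1) - 1) + 2*(√(4 + 1) - 1)²)) = √(-3637 + (7 + (√5 - 1) + 2*(√5 - 1)²)) = √(-3637 + (7 + (-1 + √5) + 2*(-1 + √5)²)) = √(-3637 + (6 + √5 + 2*(-1 + √5)²)) = √(-3631 + √5 + 2*(-1 + √5)²)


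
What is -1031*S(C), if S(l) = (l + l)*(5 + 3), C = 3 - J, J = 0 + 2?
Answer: -16496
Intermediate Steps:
J = 2
C = 1 (C = 3 - 1*2 = 3 - 2 = 1)
S(l) = 16*l (S(l) = (2*l)*8 = 16*l)
-1031*S(C) = -16496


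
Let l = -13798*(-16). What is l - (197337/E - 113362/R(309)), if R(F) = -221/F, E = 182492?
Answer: 2511205076563/40330732 ≈ 62265.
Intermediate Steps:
l = 220768
l - (197337/E - 113362/R(309)) = 220768 - (197337/182492 - 113362/((-221/309))) = 220768 - (197337*(1/182492) - 113362/((-221*1/309))) = 220768 - (197337/182492 - 113362/(-221/309)) = 220768 - (197337/182492 - 113362*(-309/221)) = 220768 - (197337/182492 + 35028858/221) = 220768 - 1*6392529965613/40330732 = 220768 - 6392529965613/40330732 = 2511205076563/40330732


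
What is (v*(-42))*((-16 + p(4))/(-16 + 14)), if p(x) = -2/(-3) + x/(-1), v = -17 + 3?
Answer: 5684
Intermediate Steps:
v = -14
p(x) = ⅔ - x (p(x) = -2*(-⅓) + x*(-1) = ⅔ - x)
(v*(-42))*((-16 + p(4))/(-16 + 14)) = (-14*(-42))*((-16 + (⅔ - 1*4))/(-16 + 14)) = 588*((-16 + (⅔ - 4))/(-2)) = 588*((-16 - 10/3)*(-½)) = 588*(-58/3*(-½)) = 588*(29/3) = 5684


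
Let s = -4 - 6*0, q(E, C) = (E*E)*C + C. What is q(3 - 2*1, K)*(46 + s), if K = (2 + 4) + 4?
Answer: 840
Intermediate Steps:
K = 10 (K = 6 + 4 = 10)
q(E, C) = C + C*E² (q(E, C) = E²*C + C = C*E² + C = C + C*E²)
s = -4 (s = -4 - 1*0 = -4 + 0 = -4)
q(3 - 2*1, K)*(46 + s) = (10*(1 + (3 - 2*1)²))*(46 - 4) = (10*(1 + (3 - 2)²))*42 = (10*(1 + 1²))*42 = (10*(1 + 1))*42 = (10*2)*42 = 20*42 = 840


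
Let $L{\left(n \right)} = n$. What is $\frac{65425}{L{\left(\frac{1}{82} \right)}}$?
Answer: $5364850$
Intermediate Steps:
$\frac{65425}{L{\left(\frac{1}{82} \right)}} = \frac{65425}{\frac{1}{82}} = 65425 \frac{1}{\frac{1}{82}} = 65425 \cdot 82 = 5364850$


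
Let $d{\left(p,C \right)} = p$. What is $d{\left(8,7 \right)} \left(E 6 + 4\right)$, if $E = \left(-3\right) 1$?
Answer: $-112$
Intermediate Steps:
$E = -3$
$d{\left(8,7 \right)} \left(E 6 + 4\right) = 8 \left(\left(-3\right) 6 + 4\right) = 8 \left(-18 + 4\right) = 8 \left(-14\right) = -112$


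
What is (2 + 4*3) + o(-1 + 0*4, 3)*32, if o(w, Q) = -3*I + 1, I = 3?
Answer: -242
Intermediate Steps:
o(w, Q) = -8 (o(w, Q) = -3*3 + 1 = -9 + 1 = -8)
(2 + 4*3) + o(-1 + 0*4, 3)*32 = (2 + 4*3) - 8*32 = (2 + 12) - 256 = 14 - 256 = -242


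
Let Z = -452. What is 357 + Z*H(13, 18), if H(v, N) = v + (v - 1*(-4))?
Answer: -13203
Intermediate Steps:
H(v, N) = 4 + 2*v (H(v, N) = v + (v + 4) = v + (4 + v) = 4 + 2*v)
357 + Z*H(13, 18) = 357 - 452*(4 + 2*13) = 357 - 452*(4 + 26) = 357 - 452*30 = 357 - 13560 = -13203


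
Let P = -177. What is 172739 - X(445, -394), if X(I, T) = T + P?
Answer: 173310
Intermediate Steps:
X(I, T) = -177 + T (X(I, T) = T - 177 = -177 + T)
172739 - X(445, -394) = 172739 - (-177 - 394) = 172739 - 1*(-571) = 172739 + 571 = 173310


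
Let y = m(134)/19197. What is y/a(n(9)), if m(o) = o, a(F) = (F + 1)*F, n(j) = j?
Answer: 67/863865 ≈ 7.7558e-5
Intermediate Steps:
a(F) = F*(1 + F) (a(F) = (1 + F)*F = F*(1 + F))
y = 134/19197 ≈ 0.0069803
y/a(n(9)) = 134/(19197*((9*(1 + 9)))) = 134/(19197*((9*10))) = (134/19197)/90 = (134/19197)*(1/90) = 67/863865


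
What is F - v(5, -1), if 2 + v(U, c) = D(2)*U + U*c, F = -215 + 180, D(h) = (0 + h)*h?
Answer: -48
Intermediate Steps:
D(h) = h**2 (D(h) = h*h = h**2)
F = -35
v(U, c) = -2 + 4*U + U*c (v(U, c) = -2 + (2**2*U + U*c) = -2 + (4*U + U*c) = -2 + 4*U + U*c)
F - v(5, -1) = -35 - (-2 + 4*5 + 5*(-1)) = -35 - (-2 + 20 - 5) = -35 - 1*13 = -35 - 13 = -48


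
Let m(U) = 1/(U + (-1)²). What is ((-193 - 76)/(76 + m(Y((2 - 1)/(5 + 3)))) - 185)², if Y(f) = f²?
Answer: 889673400625/25040016 ≈ 35530.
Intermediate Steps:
m(U) = 1/(1 + U) (m(U) = 1/(U + 1) = 1/(1 + U))
((-193 - 76)/(76 + m(Y((2 - 1)/(5 + 3)))) - 185)² = ((-193 - 76)/(76 + 1/(1 + ((2 - 1)/(5 + 3))²)) - 185)² = (-269/(76 + 1/(1 + (1/8)²)) - 185)² = (-269/(76 + 1/(1 + (1*(⅛))²)) - 185)² = (-269/(76 + 1/(1 + (⅛)²)) - 185)² = (-269/(76 + 1/(1 + 1/64)) - 185)² = (-269/(76 + 1/(65/64)) - 185)² = (-269/(76 + 64/65) - 185)² = (-269/5004/65 - 185)² = (-269*65/5004 - 185)² = (-17485/5004 - 185)² = (-943225/5004)² = 889673400625/25040016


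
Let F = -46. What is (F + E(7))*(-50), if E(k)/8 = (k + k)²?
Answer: -76100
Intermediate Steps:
E(k) = 32*k² (E(k) = 8*(k + k)² = 8*(2*k)² = 8*(4*k²) = 32*k²)
(F + E(7))*(-50) = (-46 + 32*7²)*(-50) = (-46 + 32*49)*(-50) = (-46 + 1568)*(-50) = 1522*(-50) = -76100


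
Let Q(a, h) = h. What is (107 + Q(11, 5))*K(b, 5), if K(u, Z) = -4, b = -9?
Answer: -448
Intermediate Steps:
(107 + Q(11, 5))*K(b, 5) = (107 + 5)*(-4) = 112*(-4) = -448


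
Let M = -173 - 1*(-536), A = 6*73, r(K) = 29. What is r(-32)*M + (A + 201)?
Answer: 11166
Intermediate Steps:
A = 438
M = 363 (M = -173 + 536 = 363)
r(-32)*M + (A + 201) = 29*363 + (438 + 201) = 10527 + 639 = 11166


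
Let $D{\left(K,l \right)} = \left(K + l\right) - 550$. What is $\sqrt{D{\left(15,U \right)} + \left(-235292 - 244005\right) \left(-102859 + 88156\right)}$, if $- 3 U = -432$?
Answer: $10 \sqrt{70471034} \approx 83947.0$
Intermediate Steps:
$U = 144$ ($U = \left(- \frac{1}{3}\right) \left(-432\right) = 144$)
$D{\left(K,l \right)} = -550 + K + l$
$\sqrt{D{\left(15,U \right)} + \left(-235292 - 244005\right) \left(-102859 + 88156\right)} = \sqrt{\left(-550 + 15 + 144\right) + \left(-235292 - 244005\right) \left(-102859 + 88156\right)} = \sqrt{-391 - -7047103791} = \sqrt{-391 + 7047103791} = \sqrt{7047103400} = 10 \sqrt{70471034}$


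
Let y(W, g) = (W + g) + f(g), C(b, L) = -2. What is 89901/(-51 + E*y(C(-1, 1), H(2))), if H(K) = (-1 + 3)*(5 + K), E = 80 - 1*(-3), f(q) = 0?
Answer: 1427/15 ≈ 95.133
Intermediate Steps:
E = 83 (E = 80 + 3 = 83)
H(K) = 10 + 2*K (H(K) = 2*(5 + K) = 10 + 2*K)
y(W, g) = W + g (y(W, g) = (W + g) + 0 = W + g)
89901/(-51 + E*y(C(-1, 1), H(2))) = 89901/(-51 + 83*(-2 + (10 + 2*2))) = 89901/(-51 + 83*(-2 + (10 + 4))) = 89901/(-51 + 83*(-2 + 14)) = 89901/(-51 + 83*12) = 89901/(-51 + 996) = 89901/945 = 89901*(1/945) = 1427/15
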